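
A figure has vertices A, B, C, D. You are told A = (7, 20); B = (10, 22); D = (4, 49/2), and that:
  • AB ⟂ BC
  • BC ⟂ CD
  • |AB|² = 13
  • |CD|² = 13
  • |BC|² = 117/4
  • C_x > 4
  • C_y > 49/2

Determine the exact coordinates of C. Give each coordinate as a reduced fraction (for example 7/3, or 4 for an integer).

C = (7, 53/2)

1. C_x = 7  [[AB ⟂ BC ⇒ 3x+2y-74=0] ∩ [|C−(4, 49/2)|²=13]]
2. C_y = 53/2  [[AB ⟂ BC ⇒ 3x+2y-74=0] ∩ [|C−(4, 49/2)|²=13]]
   so C = (7, 53/2)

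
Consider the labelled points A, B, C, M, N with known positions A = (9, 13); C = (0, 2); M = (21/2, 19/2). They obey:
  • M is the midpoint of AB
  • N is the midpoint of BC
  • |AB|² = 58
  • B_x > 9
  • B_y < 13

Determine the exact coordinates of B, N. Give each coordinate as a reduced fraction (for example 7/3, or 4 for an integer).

B = (12, 6)
N = (6, 4)

1. B_x = 12  [B = 2·M−A = 2·(21/2, 19/2)−(9, 13)]
2. B_y = 6  [B = 2·M−A = 2·(21/2, 19/2)−(9, 13)]
   so B = (12, 6)
3. N_x = 6  [2·N = B+C = (12, 6)+(0, 2)]
4. N_y = 4  [2·N = B+C = (12, 6)+(0, 2)]
   so N = (6, 4)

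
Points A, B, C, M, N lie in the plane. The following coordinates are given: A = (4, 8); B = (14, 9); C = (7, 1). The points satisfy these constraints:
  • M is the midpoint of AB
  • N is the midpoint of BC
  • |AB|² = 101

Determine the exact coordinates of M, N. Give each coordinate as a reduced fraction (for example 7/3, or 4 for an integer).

M = (9, 17/2)
N = (21/2, 5)

1. M_x = 9  [2·M = A+B = (4, 8)+(14, 9)]
2. M_y = 17/2  [2·M = A+B = (4, 8)+(14, 9)]
   so M = (9, 17/2)
3. N_x = 21/2  [2·N = B+C = (14, 9)+(7, 1)]
4. N_y = 5  [2·N = B+C = (14, 9)+(7, 1)]
   so N = (21/2, 5)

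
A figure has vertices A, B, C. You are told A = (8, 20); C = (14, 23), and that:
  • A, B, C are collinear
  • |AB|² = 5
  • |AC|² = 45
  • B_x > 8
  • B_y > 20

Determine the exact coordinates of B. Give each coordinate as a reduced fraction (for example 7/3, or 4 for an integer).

B = (10, 21)

1. B_x = 10  [[A, B, C are collinear ⇒ 3x-6y+96=0] ∩ [|B−(8, 20)|²=5]]
2. B_y = 21  [[A, B, C are collinear ⇒ 3x-6y+96=0] ∩ [|B−(8, 20)|²=5]]
   so B = (10, 21)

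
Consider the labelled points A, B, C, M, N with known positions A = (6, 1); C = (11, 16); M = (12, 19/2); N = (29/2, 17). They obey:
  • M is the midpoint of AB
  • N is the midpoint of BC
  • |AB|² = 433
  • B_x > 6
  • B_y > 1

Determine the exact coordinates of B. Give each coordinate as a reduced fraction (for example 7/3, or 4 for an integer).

B = (18, 18)

1. B_x = 18  [B = 2·M−A = 2·(12, 19/2)−(6, 1)]
2. B_y = 18  [B = 2·M−A = 2·(12, 19/2)−(6, 1)]
   so B = (18, 18)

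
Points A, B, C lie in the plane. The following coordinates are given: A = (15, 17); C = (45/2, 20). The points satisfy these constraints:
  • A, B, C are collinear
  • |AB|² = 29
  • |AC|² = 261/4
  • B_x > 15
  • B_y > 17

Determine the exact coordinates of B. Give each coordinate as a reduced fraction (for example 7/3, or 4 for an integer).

B = (20, 19)

1. B_x = 20  [[A, B, C are collinear ⇒ 3x-15/2y+165/2=0] ∩ [|B−(15, 17)|²=29]]
2. B_y = 19  [[A, B, C are collinear ⇒ 3x-15/2y+165/2=0] ∩ [|B−(15, 17)|²=29]]
   so B = (20, 19)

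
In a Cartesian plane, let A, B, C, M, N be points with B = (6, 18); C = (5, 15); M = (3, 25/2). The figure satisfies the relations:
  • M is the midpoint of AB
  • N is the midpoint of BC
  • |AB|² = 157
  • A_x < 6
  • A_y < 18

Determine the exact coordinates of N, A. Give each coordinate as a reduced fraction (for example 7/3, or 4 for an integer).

N = (11/2, 33/2)
A = (0, 7)

1. A_x = 0  [A = 2·M−B = 2·(3, 25/2)−(6, 18)]
2. A_y = 7  [A = 2·M−B = 2·(3, 25/2)−(6, 18)]
   so A = (0, 7)
3. N_x = 11/2  [2·N = B+C = (6, 18)+(5, 15)]
4. N_y = 33/2  [2·N = B+C = (6, 18)+(5, 15)]
   so N = (11/2, 33/2)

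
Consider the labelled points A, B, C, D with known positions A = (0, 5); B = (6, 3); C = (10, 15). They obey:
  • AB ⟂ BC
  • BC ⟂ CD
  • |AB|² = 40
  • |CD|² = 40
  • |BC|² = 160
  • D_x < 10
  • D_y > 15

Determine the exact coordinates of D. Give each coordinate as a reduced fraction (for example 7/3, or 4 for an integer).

D = (4, 17)

1. D_x = 4  [[BC ⟂ CD ⇒ 4x+12y-220=0] ∩ [|D−(10, 15)|²=40]]
2. D_y = 17  [[BC ⟂ CD ⇒ 4x+12y-220=0] ∩ [|D−(10, 15)|²=40]]
   so D = (4, 17)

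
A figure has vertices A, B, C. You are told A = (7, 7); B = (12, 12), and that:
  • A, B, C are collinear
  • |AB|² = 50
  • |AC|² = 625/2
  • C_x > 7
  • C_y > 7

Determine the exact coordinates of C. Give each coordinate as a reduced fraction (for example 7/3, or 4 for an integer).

C = (39/2, 39/2)

1. C_x = 39/2  [[A, B, C are collinear ⇒ -5x+5y=0] ∩ [|C−(7, 7)|²=625/2]]
2. C_y = 39/2  [[A, B, C are collinear ⇒ -5x+5y=0] ∩ [|C−(7, 7)|²=625/2]]
   so C = (39/2, 39/2)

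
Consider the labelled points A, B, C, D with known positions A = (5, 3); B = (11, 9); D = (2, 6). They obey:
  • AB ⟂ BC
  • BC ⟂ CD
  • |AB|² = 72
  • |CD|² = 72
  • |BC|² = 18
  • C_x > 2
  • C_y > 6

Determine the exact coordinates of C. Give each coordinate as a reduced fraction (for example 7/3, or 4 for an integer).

1. C_x = 8  [[AB ⟂ BC ⇒ 6x+6y-120=0] ∩ [|C−(2, 6)|²=72]]
2. C_y = 12  [[AB ⟂ BC ⇒ 6x+6y-120=0] ∩ [|C−(2, 6)|²=72]]
   so C = (8, 12)

C = (8, 12)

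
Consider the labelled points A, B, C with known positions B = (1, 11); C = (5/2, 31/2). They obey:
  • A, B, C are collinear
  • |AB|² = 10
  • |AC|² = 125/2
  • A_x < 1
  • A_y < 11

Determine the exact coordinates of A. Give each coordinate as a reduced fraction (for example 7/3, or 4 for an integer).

1. A_x = 0  [[A, B, C are collinear ⇒ -9/2x+3/2y-12=0] ∩ [|A−(1, 11)|²=10]]
2. A_y = 8  [[A, B, C are collinear ⇒ -9/2x+3/2y-12=0] ∩ [|A−(1, 11)|²=10]]
   so A = (0, 8)

A = (0, 8)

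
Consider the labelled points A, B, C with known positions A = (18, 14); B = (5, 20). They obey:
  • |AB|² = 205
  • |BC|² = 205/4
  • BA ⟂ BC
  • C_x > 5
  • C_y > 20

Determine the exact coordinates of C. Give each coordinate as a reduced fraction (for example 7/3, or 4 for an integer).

1. C_x = 8  [[BA ⟂ BC ⇒ 13x-6y+55=0] ∩ [|C−(5, 20)|²=205/4]]
2. C_y = 53/2  [[BA ⟂ BC ⇒ 13x-6y+55=0] ∩ [|C−(5, 20)|²=205/4]]
   so C = (8, 53/2)

C = (8, 53/2)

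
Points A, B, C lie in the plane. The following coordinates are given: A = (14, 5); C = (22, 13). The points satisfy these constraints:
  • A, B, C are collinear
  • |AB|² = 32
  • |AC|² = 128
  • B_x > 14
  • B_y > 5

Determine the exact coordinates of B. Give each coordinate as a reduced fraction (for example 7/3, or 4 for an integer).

B = (18, 9)

1. B_x = 18  [[A, B, C are collinear ⇒ 8x-8y-72=0] ∩ [|B−(14, 5)|²=32]]
2. B_y = 9  [[A, B, C are collinear ⇒ 8x-8y-72=0] ∩ [|B−(14, 5)|²=32]]
   so B = (18, 9)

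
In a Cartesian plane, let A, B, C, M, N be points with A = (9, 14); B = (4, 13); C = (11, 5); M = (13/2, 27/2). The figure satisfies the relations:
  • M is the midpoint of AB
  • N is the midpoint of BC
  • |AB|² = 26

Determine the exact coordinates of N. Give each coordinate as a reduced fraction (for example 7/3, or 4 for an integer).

1. N_x = 15/2  [2·N = B+C = (4, 13)+(11, 5)]
2. N_y = 9  [2·N = B+C = (4, 13)+(11, 5)]
   so N = (15/2, 9)

N = (15/2, 9)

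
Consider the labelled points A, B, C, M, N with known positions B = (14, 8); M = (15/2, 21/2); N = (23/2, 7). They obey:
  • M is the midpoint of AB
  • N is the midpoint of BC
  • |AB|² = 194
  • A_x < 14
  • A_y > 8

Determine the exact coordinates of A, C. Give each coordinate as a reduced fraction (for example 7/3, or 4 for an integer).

1. A_x = 1  [A = 2·M−B = 2·(15/2, 21/2)−(14, 8)]
2. A_y = 13  [A = 2·M−B = 2·(15/2, 21/2)−(14, 8)]
   so A = (1, 13)
3. C_x = 9  [C = 2·N−B = 2·(23/2, 7)−(14, 8)]
4. C_y = 6  [C = 2·N−B = 2·(23/2, 7)−(14, 8)]
   so C = (9, 6)

A = (1, 13)
C = (9, 6)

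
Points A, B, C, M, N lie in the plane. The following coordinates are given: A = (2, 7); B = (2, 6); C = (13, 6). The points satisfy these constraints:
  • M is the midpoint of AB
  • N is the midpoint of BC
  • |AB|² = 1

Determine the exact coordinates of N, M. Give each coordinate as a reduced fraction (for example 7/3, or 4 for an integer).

N = (15/2, 6)
M = (2, 13/2)

1. M_x = 2  [2·M = A+B = (2, 7)+(2, 6)]
2. M_y = 13/2  [2·M = A+B = (2, 7)+(2, 6)]
   so M = (2, 13/2)
3. N_x = 15/2  [2·N = B+C = (2, 6)+(13, 6)]
4. N_y = 6  [2·N = B+C = (2, 6)+(13, 6)]
   so N = (15/2, 6)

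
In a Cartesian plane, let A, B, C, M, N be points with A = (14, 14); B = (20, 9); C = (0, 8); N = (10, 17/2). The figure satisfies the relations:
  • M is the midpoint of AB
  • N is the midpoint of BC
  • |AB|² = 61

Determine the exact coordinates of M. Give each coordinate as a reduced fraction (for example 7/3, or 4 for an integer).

M = (17, 23/2)

1. M_x = 17  [2·M = A+B = (14, 14)+(20, 9)]
2. M_y = 23/2  [2·M = A+B = (14, 14)+(20, 9)]
   so M = (17, 23/2)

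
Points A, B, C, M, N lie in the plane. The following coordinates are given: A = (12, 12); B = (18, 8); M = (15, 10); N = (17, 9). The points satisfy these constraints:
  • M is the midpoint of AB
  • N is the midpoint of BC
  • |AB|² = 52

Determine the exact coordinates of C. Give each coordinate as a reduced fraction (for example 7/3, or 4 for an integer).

C = (16, 10)

1. C_x = 16  [C = 2·N−B = 2·(17, 9)−(18, 8)]
2. C_y = 10  [C = 2·N−B = 2·(17, 9)−(18, 8)]
   so C = (16, 10)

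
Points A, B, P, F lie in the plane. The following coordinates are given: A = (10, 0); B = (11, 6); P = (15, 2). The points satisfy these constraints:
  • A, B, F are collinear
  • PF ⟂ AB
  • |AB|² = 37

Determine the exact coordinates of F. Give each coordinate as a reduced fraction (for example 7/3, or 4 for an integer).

1. F_x = 387/37  [[A, B, F are collinear ⇒ -6x+1y+60=0] ∩ [PF ⟂ AB ⇒ 1x+6y-27=0]]
2. F_y = 102/37  [[A, B, F are collinear ⇒ -6x+1y+60=0] ∩ [PF ⟂ AB ⇒ 1x+6y-27=0]]
   so F = (387/37, 102/37)

F = (387/37, 102/37)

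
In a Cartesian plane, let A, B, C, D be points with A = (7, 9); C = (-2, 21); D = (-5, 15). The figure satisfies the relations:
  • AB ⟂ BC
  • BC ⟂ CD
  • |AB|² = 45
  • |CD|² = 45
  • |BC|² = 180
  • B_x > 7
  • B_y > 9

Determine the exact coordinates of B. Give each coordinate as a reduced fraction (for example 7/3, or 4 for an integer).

B = (10, 15)

1. B_x = 10  [[BC ⟂ CD ⇒ 3x+6y-120=0] ∩ [|B−(7, 9)|²=45]]
2. B_y = 15  [[BC ⟂ CD ⇒ 3x+6y-120=0] ∩ [|B−(7, 9)|²=45]]
   so B = (10, 15)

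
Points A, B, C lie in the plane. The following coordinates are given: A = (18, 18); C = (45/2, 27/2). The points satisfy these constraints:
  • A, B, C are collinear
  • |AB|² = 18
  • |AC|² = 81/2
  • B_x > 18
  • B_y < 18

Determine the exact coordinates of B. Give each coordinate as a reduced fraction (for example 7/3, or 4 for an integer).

1. B_x = 21  [[A, B, C are collinear ⇒ -9/2x-9/2y+162=0] ∩ [|B−(18, 18)|²=18]]
2. B_y = 15  [[A, B, C are collinear ⇒ -9/2x-9/2y+162=0] ∩ [|B−(18, 18)|²=18]]
   so B = (21, 15)

B = (21, 15)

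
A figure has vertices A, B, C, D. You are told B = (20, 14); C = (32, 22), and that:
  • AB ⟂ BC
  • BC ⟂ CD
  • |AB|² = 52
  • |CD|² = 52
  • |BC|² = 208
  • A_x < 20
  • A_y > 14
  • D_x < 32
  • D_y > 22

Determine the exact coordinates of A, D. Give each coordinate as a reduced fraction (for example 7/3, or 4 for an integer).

A = (16, 20)
D = (28, 28)

1. A_x = 16  [[AB ⟂ BC ⇒ -12x-8y+352=0] ∩ [|A−(20, 14)|²=52]]
2. A_y = 20  [[AB ⟂ BC ⇒ -12x-8y+352=0] ∩ [|A−(20, 14)|²=52]]
   so A = (16, 20)
3. D_x = 28  [[BC ⟂ CD ⇒ 12x+8y-560=0] ∩ [|D−(32, 22)|²=52]]
4. D_y = 28  [[BC ⟂ CD ⇒ 12x+8y-560=0] ∩ [|D−(32, 22)|²=52]]
   so D = (28, 28)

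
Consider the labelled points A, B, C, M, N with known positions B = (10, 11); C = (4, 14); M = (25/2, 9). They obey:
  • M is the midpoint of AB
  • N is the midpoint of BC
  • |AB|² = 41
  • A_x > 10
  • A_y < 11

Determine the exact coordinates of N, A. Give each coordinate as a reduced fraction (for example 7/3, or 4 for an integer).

1. A_x = 15  [A = 2·M−B = 2·(25/2, 9)−(10, 11)]
2. A_y = 7  [A = 2·M−B = 2·(25/2, 9)−(10, 11)]
   so A = (15, 7)
3. N_x = 7  [2·N = B+C = (10, 11)+(4, 14)]
4. N_y = 25/2  [2·N = B+C = (10, 11)+(4, 14)]
   so N = (7, 25/2)

N = (7, 25/2)
A = (15, 7)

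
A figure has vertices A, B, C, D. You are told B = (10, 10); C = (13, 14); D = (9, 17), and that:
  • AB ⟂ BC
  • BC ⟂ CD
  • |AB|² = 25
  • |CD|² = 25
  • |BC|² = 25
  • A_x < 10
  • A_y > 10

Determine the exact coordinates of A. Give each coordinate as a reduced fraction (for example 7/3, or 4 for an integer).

1. A_x = 6  [[AB ⟂ BC ⇒ -3x-4y+70=0] ∩ [|A−(10, 10)|²=25]]
2. A_y = 13  [[AB ⟂ BC ⇒ -3x-4y+70=0] ∩ [|A−(10, 10)|²=25]]
   so A = (6, 13)

A = (6, 13)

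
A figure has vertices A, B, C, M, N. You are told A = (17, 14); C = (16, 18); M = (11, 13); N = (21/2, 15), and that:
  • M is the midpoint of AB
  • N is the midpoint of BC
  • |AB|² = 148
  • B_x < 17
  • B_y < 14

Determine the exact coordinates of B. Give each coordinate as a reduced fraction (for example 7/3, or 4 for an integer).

1. B_x = 5  [B = 2·M−A = 2·(11, 13)−(17, 14)]
2. B_y = 12  [B = 2·M−A = 2·(11, 13)−(17, 14)]
   so B = (5, 12)

B = (5, 12)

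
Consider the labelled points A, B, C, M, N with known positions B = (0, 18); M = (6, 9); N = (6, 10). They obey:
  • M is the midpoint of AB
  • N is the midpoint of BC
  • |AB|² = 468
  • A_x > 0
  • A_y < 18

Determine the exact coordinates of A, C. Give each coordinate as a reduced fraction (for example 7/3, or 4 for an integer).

1. A_x = 12  [A = 2·M−B = 2·(6, 9)−(0, 18)]
2. A_y = 0  [A = 2·M−B = 2·(6, 9)−(0, 18)]
   so A = (12, 0)
3. C_x = 12  [C = 2·N−B = 2·(6, 10)−(0, 18)]
4. C_y = 2  [C = 2·N−B = 2·(6, 10)−(0, 18)]
   so C = (12, 2)

A = (12, 0)
C = (12, 2)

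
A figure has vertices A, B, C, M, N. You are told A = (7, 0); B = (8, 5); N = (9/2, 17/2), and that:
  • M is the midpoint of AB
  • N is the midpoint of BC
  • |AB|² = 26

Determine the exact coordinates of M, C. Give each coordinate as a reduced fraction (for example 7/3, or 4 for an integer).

1. M_x = 15/2  [2·M = A+B = (7, 0)+(8, 5)]
2. M_y = 5/2  [2·M = A+B = (7, 0)+(8, 5)]
   so M = (15/2, 5/2)
3. C_x = 1  [C = 2·N−B = 2·(9/2, 17/2)−(8, 5)]
4. C_y = 12  [C = 2·N−B = 2·(9/2, 17/2)−(8, 5)]
   so C = (1, 12)

M = (15/2, 5/2)
C = (1, 12)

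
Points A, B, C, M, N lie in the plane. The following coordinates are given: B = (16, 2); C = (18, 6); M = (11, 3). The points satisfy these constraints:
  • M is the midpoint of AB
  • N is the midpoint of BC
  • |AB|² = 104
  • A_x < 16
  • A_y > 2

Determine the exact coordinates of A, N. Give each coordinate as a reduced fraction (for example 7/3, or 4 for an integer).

A = (6, 4)
N = (17, 4)

1. A_x = 6  [A = 2·M−B = 2·(11, 3)−(16, 2)]
2. A_y = 4  [A = 2·M−B = 2·(11, 3)−(16, 2)]
   so A = (6, 4)
3. N_x = 17  [2·N = B+C = (16, 2)+(18, 6)]
4. N_y = 4  [2·N = B+C = (16, 2)+(18, 6)]
   so N = (17, 4)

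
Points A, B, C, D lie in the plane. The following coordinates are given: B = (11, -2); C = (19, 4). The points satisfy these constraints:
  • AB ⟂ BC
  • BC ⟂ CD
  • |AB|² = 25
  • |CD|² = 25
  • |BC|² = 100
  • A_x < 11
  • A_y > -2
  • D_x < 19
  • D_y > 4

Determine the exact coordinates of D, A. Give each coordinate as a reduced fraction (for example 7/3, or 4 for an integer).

1. D_x = 16  [[BC ⟂ CD ⇒ 8x+6y-176=0] ∩ [|D−(19, 4)|²=25]]
2. D_y = 8  [[BC ⟂ CD ⇒ 8x+6y-176=0] ∩ [|D−(19, 4)|²=25]]
   so D = (16, 8)
3. A_x = 8  [[AB ⟂ BC ⇒ -8x-6y+76=0] ∩ [|A−(11, -2)|²=25]]
4. A_y = 2  [[AB ⟂ BC ⇒ -8x-6y+76=0] ∩ [|A−(11, -2)|²=25]]
   so A = (8, 2)

D = (16, 8)
A = (8, 2)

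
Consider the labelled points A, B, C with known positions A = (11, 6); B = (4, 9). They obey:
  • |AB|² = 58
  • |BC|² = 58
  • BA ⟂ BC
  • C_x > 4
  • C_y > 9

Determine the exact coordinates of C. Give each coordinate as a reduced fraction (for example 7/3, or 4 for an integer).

C = (7, 16)

1. C_x = 7  [[BA ⟂ BC ⇒ 7x-3y-1=0] ∩ [|C−(4, 9)|²=58]]
2. C_y = 16  [[BA ⟂ BC ⇒ 7x-3y-1=0] ∩ [|C−(4, 9)|²=58]]
   so C = (7, 16)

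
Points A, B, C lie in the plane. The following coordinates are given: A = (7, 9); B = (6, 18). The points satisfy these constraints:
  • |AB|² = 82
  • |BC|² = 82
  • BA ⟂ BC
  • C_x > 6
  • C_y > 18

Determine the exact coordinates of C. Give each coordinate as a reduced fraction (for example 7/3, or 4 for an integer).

C = (15, 19)

1. C_x = 15  [[BA ⟂ BC ⇒ 1x-9y+156=0] ∩ [|C−(6, 18)|²=82]]
2. C_y = 19  [[BA ⟂ BC ⇒ 1x-9y+156=0] ∩ [|C−(6, 18)|²=82]]
   so C = (15, 19)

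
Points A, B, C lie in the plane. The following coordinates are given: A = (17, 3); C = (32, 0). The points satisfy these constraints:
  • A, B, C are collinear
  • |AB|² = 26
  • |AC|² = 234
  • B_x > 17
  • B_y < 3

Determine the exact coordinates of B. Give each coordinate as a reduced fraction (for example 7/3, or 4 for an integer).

B = (22, 2)

1. B_x = 22  [[A, B, C are collinear ⇒ -3x-15y+96=0] ∩ [|B−(17, 3)|²=26]]
2. B_y = 2  [[A, B, C are collinear ⇒ -3x-15y+96=0] ∩ [|B−(17, 3)|²=26]]
   so B = (22, 2)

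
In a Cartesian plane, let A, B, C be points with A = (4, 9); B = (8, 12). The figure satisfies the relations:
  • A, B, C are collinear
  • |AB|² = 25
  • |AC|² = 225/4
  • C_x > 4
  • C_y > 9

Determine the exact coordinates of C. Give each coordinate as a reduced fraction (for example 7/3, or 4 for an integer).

1. C_x = 10  [[A, B, C are collinear ⇒ -3x+4y-24=0] ∩ [|C−(4, 9)|²=225/4]]
2. C_y = 27/2  [[A, B, C are collinear ⇒ -3x+4y-24=0] ∩ [|C−(4, 9)|²=225/4]]
   so C = (10, 27/2)

C = (10, 27/2)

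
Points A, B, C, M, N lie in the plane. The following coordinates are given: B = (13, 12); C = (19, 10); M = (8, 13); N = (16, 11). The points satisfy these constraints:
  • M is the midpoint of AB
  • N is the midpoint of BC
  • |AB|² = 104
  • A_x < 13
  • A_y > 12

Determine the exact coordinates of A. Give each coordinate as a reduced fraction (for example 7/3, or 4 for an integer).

1. A_x = 3  [A = 2·M−B = 2·(8, 13)−(13, 12)]
2. A_y = 14  [A = 2·M−B = 2·(8, 13)−(13, 12)]
   so A = (3, 14)

A = (3, 14)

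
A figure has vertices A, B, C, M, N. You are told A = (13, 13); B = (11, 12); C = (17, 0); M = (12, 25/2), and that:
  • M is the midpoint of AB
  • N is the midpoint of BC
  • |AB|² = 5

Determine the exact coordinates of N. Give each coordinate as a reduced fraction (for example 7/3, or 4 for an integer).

N = (14, 6)

1. N_x = 14  [2·N = B+C = (11, 12)+(17, 0)]
2. N_y = 6  [2·N = B+C = (11, 12)+(17, 0)]
   so N = (14, 6)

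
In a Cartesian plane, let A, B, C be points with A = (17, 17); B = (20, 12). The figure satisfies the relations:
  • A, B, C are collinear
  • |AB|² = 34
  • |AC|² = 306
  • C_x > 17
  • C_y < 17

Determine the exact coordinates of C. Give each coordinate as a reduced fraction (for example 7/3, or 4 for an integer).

1. C_x = 26  [[A, B, C are collinear ⇒ 5x+3y-136=0] ∩ [|C−(17, 17)|²=306]]
2. C_y = 2  [[A, B, C are collinear ⇒ 5x+3y-136=0] ∩ [|C−(17, 17)|²=306]]
   so C = (26, 2)

C = (26, 2)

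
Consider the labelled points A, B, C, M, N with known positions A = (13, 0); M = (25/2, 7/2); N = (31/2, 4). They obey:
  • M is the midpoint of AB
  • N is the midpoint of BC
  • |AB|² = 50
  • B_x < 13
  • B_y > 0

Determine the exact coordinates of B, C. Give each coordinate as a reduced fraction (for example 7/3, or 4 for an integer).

1. B_x = 12  [B = 2·M−A = 2·(25/2, 7/2)−(13, 0)]
2. B_y = 7  [B = 2·M−A = 2·(25/2, 7/2)−(13, 0)]
   so B = (12, 7)
3. C_x = 19  [C = 2·N−B = 2·(31/2, 4)−(12, 7)]
4. C_y = 1  [C = 2·N−B = 2·(31/2, 4)−(12, 7)]
   so C = (19, 1)

B = (12, 7)
C = (19, 1)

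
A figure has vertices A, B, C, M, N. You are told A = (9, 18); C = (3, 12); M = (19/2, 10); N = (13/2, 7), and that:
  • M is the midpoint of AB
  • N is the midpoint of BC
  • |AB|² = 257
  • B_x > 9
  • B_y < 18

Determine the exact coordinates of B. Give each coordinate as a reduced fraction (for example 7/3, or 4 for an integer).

B = (10, 2)

1. B_x = 10  [B = 2·M−A = 2·(19/2, 10)−(9, 18)]
2. B_y = 2  [B = 2·M−A = 2·(19/2, 10)−(9, 18)]
   so B = (10, 2)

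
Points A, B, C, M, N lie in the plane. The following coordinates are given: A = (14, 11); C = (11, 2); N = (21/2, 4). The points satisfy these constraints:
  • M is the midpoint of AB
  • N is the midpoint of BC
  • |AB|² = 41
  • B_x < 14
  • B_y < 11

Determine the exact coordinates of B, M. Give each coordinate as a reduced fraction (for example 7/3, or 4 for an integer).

1. B_x = 10  [B = 2·N−C = 2·(21/2, 4)−(11, 2)]
2. B_y = 6  [B = 2·N−C = 2·(21/2, 4)−(11, 2)]
   so B = (10, 6)
3. M_x = 12  [2·M = A+B = (14, 11)+(10, 6)]
4. M_y = 17/2  [2·M = A+B = (14, 11)+(10, 6)]
   so M = (12, 17/2)

B = (10, 6)
M = (12, 17/2)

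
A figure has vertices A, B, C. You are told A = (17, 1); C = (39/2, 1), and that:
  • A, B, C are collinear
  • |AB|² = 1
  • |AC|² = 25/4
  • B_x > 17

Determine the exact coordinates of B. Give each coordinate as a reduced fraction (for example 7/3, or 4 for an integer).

1. B_x = 18  [[A, B, C are collinear ⇒ -5/2y+5/2=0] ∩ [|B−(17, 1)|²=1]]
2. B_y = 1  [[A, B, C are collinear ⇒ -5/2y+5/2=0] ∩ [|B−(17, 1)|²=1]]
   so B = (18, 1)

B = (18, 1)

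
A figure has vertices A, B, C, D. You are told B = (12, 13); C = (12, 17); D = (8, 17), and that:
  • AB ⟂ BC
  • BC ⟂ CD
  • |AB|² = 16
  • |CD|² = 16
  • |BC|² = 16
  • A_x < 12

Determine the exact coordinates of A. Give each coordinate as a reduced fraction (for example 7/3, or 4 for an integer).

A = (8, 13)

1. A_x = 8  [[AB ⟂ BC ⇒ -4y+52=0] ∩ [|A−(12, 13)|²=16]]
2. A_y = 13  [[AB ⟂ BC ⇒ -4y+52=0] ∩ [|A−(12, 13)|²=16]]
   so A = (8, 13)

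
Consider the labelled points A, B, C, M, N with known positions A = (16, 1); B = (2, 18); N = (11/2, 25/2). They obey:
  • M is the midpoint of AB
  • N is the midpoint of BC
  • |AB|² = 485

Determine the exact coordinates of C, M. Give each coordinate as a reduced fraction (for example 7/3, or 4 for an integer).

C = (9, 7)
M = (9, 19/2)

1. M_x = 9  [2·M = A+B = (16, 1)+(2, 18)]
2. M_y = 19/2  [2·M = A+B = (16, 1)+(2, 18)]
   so M = (9, 19/2)
3. C_x = 9  [C = 2·N−B = 2·(11/2, 25/2)−(2, 18)]
4. C_y = 7  [C = 2·N−B = 2·(11/2, 25/2)−(2, 18)]
   so C = (9, 7)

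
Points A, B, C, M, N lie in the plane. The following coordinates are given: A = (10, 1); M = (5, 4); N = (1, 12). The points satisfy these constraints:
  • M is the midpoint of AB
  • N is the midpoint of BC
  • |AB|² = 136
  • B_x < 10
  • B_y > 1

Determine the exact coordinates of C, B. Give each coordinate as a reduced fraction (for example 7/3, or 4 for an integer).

C = (2, 17)
B = (0, 7)

1. B_x = 0  [B = 2·M−A = 2·(5, 4)−(10, 1)]
2. B_y = 7  [B = 2·M−A = 2·(5, 4)−(10, 1)]
   so B = (0, 7)
3. C_x = 2  [C = 2·N−B = 2·(1, 12)−(0, 7)]
4. C_y = 17  [C = 2·N−B = 2·(1, 12)−(0, 7)]
   so C = (2, 17)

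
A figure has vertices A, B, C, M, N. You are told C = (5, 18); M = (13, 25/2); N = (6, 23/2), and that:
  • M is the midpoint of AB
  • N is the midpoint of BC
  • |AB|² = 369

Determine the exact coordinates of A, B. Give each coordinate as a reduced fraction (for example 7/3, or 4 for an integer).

A = (19, 20)
B = (7, 5)

1. B_x = 7  [B = 2·N−C = 2·(6, 23/2)−(5, 18)]
2. B_y = 5  [B = 2·N−C = 2·(6, 23/2)−(5, 18)]
   so B = (7, 5)
3. A_x = 19  [A = 2·M−B = 2·(13, 25/2)−(7, 5)]
4. A_y = 20  [A = 2·M−B = 2·(13, 25/2)−(7, 5)]
   so A = (19, 20)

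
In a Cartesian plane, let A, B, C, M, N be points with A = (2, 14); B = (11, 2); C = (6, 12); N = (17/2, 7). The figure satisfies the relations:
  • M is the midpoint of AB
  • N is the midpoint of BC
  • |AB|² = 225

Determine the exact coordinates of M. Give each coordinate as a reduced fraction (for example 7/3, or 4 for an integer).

M = (13/2, 8)

1. M_x = 13/2  [2·M = A+B = (2, 14)+(11, 2)]
2. M_y = 8  [2·M = A+B = (2, 14)+(11, 2)]
   so M = (13/2, 8)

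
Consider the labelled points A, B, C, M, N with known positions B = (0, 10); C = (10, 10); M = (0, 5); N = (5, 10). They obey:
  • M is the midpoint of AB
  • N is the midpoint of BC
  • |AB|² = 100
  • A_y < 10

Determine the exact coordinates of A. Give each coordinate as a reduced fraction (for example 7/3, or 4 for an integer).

1. A_x = 0  [A = 2·M−B = 2·(0, 5)−(0, 10)]
2. A_y = 0  [A = 2·M−B = 2·(0, 5)−(0, 10)]
   so A = (0, 0)

A = (0, 0)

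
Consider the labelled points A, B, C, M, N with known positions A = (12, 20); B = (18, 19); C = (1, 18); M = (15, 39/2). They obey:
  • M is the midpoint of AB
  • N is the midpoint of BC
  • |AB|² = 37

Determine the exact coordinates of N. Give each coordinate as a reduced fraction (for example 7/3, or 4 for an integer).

N = (19/2, 37/2)

1. N_x = 19/2  [2·N = B+C = (18, 19)+(1, 18)]
2. N_y = 37/2  [2·N = B+C = (18, 19)+(1, 18)]
   so N = (19/2, 37/2)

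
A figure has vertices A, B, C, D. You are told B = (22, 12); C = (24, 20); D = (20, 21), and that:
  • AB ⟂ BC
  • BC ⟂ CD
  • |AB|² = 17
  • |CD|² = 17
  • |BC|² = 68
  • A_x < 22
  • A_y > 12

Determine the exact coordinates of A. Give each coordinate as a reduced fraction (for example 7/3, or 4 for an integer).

A = (18, 13)

1. A_x = 18  [[AB ⟂ BC ⇒ -2x-8y+140=0] ∩ [|A−(22, 12)|²=17]]
2. A_y = 13  [[AB ⟂ BC ⇒ -2x-8y+140=0] ∩ [|A−(22, 12)|²=17]]
   so A = (18, 13)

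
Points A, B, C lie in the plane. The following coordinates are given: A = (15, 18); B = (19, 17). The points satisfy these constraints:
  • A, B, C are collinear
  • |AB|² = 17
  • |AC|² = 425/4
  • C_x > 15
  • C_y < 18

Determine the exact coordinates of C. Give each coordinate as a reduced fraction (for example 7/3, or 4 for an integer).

C = (25, 31/2)

1. C_x = 25  [[A, B, C are collinear ⇒ 1x+4y-87=0] ∩ [|C−(15, 18)|²=425/4]]
2. C_y = 31/2  [[A, B, C are collinear ⇒ 1x+4y-87=0] ∩ [|C−(15, 18)|²=425/4]]
   so C = (25, 31/2)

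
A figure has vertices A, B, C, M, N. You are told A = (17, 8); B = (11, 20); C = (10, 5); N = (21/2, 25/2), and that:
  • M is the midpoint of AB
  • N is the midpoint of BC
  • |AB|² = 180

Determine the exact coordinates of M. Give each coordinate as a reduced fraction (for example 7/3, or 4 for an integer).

M = (14, 14)

1. M_x = 14  [2·M = A+B = (17, 8)+(11, 20)]
2. M_y = 14  [2·M = A+B = (17, 8)+(11, 20)]
   so M = (14, 14)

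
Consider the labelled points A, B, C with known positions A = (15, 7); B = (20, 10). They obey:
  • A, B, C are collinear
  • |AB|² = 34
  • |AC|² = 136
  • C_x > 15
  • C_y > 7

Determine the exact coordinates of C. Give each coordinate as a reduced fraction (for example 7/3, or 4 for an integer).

1. C_x = 25  [[A, B, C are collinear ⇒ -3x+5y+10=0] ∩ [|C−(15, 7)|²=136]]
2. C_y = 13  [[A, B, C are collinear ⇒ -3x+5y+10=0] ∩ [|C−(15, 7)|²=136]]
   so C = (25, 13)

C = (25, 13)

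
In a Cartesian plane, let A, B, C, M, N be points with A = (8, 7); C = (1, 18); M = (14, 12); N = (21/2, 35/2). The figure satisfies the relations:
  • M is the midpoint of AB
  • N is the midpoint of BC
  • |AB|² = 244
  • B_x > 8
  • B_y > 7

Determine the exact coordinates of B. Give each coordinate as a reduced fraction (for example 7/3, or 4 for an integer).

1. B_x = 20  [B = 2·M−A = 2·(14, 12)−(8, 7)]
2. B_y = 17  [B = 2·M−A = 2·(14, 12)−(8, 7)]
   so B = (20, 17)

B = (20, 17)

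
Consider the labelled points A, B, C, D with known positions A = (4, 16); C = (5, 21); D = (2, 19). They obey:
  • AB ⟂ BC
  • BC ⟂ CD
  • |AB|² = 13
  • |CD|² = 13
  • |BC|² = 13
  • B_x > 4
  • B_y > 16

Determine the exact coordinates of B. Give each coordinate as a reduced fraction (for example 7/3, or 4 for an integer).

B = (7, 18)

1. B_x = 7  [[BC ⟂ CD ⇒ 3x+2y-57=0] ∩ [|B−(4, 16)|²=13]]
2. B_y = 18  [[BC ⟂ CD ⇒ 3x+2y-57=0] ∩ [|B−(4, 16)|²=13]]
   so B = (7, 18)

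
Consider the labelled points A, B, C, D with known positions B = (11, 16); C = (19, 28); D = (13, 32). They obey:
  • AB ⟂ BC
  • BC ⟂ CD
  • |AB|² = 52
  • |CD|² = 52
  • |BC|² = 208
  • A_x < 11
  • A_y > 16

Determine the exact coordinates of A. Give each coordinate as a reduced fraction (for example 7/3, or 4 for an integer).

A = (5, 20)

1. A_x = 5  [[AB ⟂ BC ⇒ -8x-12y+280=0] ∩ [|A−(11, 16)|²=52]]
2. A_y = 20  [[AB ⟂ BC ⇒ -8x-12y+280=0] ∩ [|A−(11, 16)|²=52]]
   so A = (5, 20)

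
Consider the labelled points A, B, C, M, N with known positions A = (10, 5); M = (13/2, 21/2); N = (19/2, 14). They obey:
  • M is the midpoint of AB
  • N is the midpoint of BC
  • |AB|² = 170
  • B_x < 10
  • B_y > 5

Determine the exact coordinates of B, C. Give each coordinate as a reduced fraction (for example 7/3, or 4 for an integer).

1. B_x = 3  [B = 2·M−A = 2·(13/2, 21/2)−(10, 5)]
2. B_y = 16  [B = 2·M−A = 2·(13/2, 21/2)−(10, 5)]
   so B = (3, 16)
3. C_x = 16  [C = 2·N−B = 2·(19/2, 14)−(3, 16)]
4. C_y = 12  [C = 2·N−B = 2·(19/2, 14)−(3, 16)]
   so C = (16, 12)

B = (3, 16)
C = (16, 12)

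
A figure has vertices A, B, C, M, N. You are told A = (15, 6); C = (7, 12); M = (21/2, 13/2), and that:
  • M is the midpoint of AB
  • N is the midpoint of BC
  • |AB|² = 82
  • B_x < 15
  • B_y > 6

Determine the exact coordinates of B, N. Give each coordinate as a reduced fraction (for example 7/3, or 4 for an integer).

B = (6, 7)
N = (13/2, 19/2)

1. B_x = 6  [B = 2·M−A = 2·(21/2, 13/2)−(15, 6)]
2. B_y = 7  [B = 2·M−A = 2·(21/2, 13/2)−(15, 6)]
   so B = (6, 7)
3. N_x = 13/2  [2·N = B+C = (6, 7)+(7, 12)]
4. N_y = 19/2  [2·N = B+C = (6, 7)+(7, 12)]
   so N = (13/2, 19/2)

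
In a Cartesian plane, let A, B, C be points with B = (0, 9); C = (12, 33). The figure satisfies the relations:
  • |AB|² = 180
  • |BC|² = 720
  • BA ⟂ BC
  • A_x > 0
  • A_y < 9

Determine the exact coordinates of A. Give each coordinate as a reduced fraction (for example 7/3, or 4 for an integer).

1. A_x = 12  [[BA ⟂ BC ⇒ 12x+24y-216=0] ∩ [|A−(0, 9)|²=180]]
2. A_y = 3  [[BA ⟂ BC ⇒ 12x+24y-216=0] ∩ [|A−(0, 9)|²=180]]
   so A = (12, 3)

A = (12, 3)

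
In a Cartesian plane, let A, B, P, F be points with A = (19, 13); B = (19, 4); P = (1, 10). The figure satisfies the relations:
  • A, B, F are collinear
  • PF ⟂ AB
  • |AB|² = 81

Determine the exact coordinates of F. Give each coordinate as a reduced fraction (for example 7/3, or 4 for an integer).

F = (19, 10)

1. F_x = 19  [[A, B, F are collinear ⇒ 9x-171=0] ∩ [PF ⟂ AB ⇒ -9y+90=0]]
2. F_y = 10  [[A, B, F are collinear ⇒ 9x-171=0] ∩ [PF ⟂ AB ⇒ -9y+90=0]]
   so F = (19, 10)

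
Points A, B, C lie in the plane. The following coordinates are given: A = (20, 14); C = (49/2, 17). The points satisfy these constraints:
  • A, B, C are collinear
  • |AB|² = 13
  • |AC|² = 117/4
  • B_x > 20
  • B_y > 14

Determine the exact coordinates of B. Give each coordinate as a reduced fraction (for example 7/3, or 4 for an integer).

1. B_x = 23  [[A, B, C are collinear ⇒ 3x-9/2y+3=0] ∩ [|B−(20, 14)|²=13]]
2. B_y = 16  [[A, B, C are collinear ⇒ 3x-9/2y+3=0] ∩ [|B−(20, 14)|²=13]]
   so B = (23, 16)

B = (23, 16)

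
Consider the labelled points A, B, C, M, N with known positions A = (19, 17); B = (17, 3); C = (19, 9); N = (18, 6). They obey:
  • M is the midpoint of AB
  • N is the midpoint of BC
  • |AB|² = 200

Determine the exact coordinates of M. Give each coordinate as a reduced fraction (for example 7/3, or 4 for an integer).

1. M_x = 18  [2·M = A+B = (19, 17)+(17, 3)]
2. M_y = 10  [2·M = A+B = (19, 17)+(17, 3)]
   so M = (18, 10)

M = (18, 10)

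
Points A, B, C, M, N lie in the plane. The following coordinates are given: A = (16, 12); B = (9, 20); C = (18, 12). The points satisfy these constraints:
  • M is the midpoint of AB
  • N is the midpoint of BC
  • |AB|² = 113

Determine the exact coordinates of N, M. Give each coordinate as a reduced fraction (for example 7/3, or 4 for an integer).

1. M_x = 25/2  [2·M = A+B = (16, 12)+(9, 20)]
2. M_y = 16  [2·M = A+B = (16, 12)+(9, 20)]
   so M = (25/2, 16)
3. N_x = 27/2  [2·N = B+C = (9, 20)+(18, 12)]
4. N_y = 16  [2·N = B+C = (9, 20)+(18, 12)]
   so N = (27/2, 16)

N = (27/2, 16)
M = (25/2, 16)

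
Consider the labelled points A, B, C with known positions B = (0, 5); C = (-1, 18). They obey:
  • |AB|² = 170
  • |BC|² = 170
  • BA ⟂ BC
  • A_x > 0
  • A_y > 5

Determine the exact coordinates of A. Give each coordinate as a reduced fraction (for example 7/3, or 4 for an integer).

A = (13, 6)

1. A_x = 13  [[BA ⟂ BC ⇒ -1x+13y-65=0] ∩ [|A−(0, 5)|²=170]]
2. A_y = 6  [[BA ⟂ BC ⇒ -1x+13y-65=0] ∩ [|A−(0, 5)|²=170]]
   so A = (13, 6)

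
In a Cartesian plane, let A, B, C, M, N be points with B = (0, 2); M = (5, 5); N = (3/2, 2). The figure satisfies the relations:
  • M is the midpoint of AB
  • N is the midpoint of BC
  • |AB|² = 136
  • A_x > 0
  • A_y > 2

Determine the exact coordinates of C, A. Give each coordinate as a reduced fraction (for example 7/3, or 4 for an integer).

1. A_x = 10  [A = 2·M−B = 2·(5, 5)−(0, 2)]
2. A_y = 8  [A = 2·M−B = 2·(5, 5)−(0, 2)]
   so A = (10, 8)
3. C_x = 3  [C = 2·N−B = 2·(3/2, 2)−(0, 2)]
4. C_y = 2  [C = 2·N−B = 2·(3/2, 2)−(0, 2)]
   so C = (3, 2)

C = (3, 2)
A = (10, 8)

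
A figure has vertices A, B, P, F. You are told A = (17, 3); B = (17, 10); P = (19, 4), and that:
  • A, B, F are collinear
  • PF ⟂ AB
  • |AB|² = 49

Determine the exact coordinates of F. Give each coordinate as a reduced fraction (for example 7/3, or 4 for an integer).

F = (17, 4)

1. F_x = 17  [[A, B, F are collinear ⇒ -7x+119=0] ∩ [PF ⟂ AB ⇒ 7y-28=0]]
2. F_y = 4  [[A, B, F are collinear ⇒ -7x+119=0] ∩ [PF ⟂ AB ⇒ 7y-28=0]]
   so F = (17, 4)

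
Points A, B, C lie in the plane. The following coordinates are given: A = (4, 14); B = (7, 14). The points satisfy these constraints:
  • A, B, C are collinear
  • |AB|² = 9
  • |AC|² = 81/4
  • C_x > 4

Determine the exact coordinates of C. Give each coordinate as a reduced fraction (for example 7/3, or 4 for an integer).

1. C_x = 17/2  [[A, B, C are collinear ⇒ 3y-42=0] ∩ [|C−(4, 14)|²=81/4]]
2. C_y = 14  [[A, B, C are collinear ⇒ 3y-42=0] ∩ [|C−(4, 14)|²=81/4]]
   so C = (17/2, 14)

C = (17/2, 14)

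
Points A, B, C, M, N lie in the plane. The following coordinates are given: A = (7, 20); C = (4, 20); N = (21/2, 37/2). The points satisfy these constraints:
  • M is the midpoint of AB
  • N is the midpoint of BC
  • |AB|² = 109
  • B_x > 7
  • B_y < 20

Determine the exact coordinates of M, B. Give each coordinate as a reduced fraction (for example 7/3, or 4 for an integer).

1. B_x = 17  [B = 2·N−C = 2·(21/2, 37/2)−(4, 20)]
2. B_y = 17  [B = 2·N−C = 2·(21/2, 37/2)−(4, 20)]
   so B = (17, 17)
3. M_x = 12  [2·M = A+B = (7, 20)+(17, 17)]
4. M_y = 37/2  [2·M = A+B = (7, 20)+(17, 17)]
   so M = (12, 37/2)

M = (12, 37/2)
B = (17, 17)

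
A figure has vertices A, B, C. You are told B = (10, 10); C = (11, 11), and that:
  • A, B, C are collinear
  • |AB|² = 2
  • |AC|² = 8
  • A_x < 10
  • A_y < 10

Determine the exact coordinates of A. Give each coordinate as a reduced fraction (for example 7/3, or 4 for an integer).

A = (9, 9)

1. A_x = 9  [[A, B, C are collinear ⇒ -1x+1y=0] ∩ [|A−(10, 10)|²=2]]
2. A_y = 9  [[A, B, C are collinear ⇒ -1x+1y=0] ∩ [|A−(10, 10)|²=2]]
   so A = (9, 9)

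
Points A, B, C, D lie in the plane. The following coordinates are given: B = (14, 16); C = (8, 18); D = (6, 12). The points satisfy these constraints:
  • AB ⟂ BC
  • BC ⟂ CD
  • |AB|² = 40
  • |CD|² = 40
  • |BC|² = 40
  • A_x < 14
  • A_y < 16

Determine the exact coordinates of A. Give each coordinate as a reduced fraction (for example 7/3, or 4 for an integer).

1. A_x = 12  [[AB ⟂ BC ⇒ 6x-2y-52=0] ∩ [|A−(14, 16)|²=40]]
2. A_y = 10  [[AB ⟂ BC ⇒ 6x-2y-52=0] ∩ [|A−(14, 16)|²=40]]
   so A = (12, 10)

A = (12, 10)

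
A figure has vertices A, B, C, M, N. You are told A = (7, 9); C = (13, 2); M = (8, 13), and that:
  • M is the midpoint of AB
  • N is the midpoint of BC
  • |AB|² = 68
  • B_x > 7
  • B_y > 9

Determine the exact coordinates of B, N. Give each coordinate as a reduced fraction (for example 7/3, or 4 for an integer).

B = (9, 17)
N = (11, 19/2)

1. B_x = 9  [B = 2·M−A = 2·(8, 13)−(7, 9)]
2. B_y = 17  [B = 2·M−A = 2·(8, 13)−(7, 9)]
   so B = (9, 17)
3. N_x = 11  [2·N = B+C = (9, 17)+(13, 2)]
4. N_y = 19/2  [2·N = B+C = (9, 17)+(13, 2)]
   so N = (11, 19/2)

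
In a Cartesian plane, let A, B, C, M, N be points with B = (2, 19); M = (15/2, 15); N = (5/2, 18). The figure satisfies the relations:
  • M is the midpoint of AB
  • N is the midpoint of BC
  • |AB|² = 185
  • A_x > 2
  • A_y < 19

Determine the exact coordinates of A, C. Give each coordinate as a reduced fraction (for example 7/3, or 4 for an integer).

1. A_x = 13  [A = 2·M−B = 2·(15/2, 15)−(2, 19)]
2. A_y = 11  [A = 2·M−B = 2·(15/2, 15)−(2, 19)]
   so A = (13, 11)
3. C_x = 3  [C = 2·N−B = 2·(5/2, 18)−(2, 19)]
4. C_y = 17  [C = 2·N−B = 2·(5/2, 18)−(2, 19)]
   so C = (3, 17)

A = (13, 11)
C = (3, 17)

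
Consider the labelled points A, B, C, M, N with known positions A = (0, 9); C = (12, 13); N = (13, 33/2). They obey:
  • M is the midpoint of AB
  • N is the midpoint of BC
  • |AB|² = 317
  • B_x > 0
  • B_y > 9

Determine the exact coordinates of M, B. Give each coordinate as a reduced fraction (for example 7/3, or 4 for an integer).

M = (7, 29/2)
B = (14, 20)

1. B_x = 14  [B = 2·N−C = 2·(13, 33/2)−(12, 13)]
2. B_y = 20  [B = 2·N−C = 2·(13, 33/2)−(12, 13)]
   so B = (14, 20)
3. M_x = 7  [2·M = A+B = (0, 9)+(14, 20)]
4. M_y = 29/2  [2·M = A+B = (0, 9)+(14, 20)]
   so M = (7, 29/2)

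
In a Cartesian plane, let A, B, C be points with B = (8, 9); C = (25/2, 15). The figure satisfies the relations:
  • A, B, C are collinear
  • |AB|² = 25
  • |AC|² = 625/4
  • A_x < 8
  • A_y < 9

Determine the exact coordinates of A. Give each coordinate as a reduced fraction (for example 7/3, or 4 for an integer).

A = (5, 5)

1. A_x = 5  [[A, B, C are collinear ⇒ -6x+9/2y+15/2=0] ∩ [|A−(8, 9)|²=25]]
2. A_y = 5  [[A, B, C are collinear ⇒ -6x+9/2y+15/2=0] ∩ [|A−(8, 9)|²=25]]
   so A = (5, 5)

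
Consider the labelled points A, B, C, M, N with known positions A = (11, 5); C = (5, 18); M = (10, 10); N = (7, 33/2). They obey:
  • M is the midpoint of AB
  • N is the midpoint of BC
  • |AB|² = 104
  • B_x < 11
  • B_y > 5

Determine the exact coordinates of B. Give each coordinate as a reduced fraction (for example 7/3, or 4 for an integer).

B = (9, 15)

1. B_x = 9  [B = 2·M−A = 2·(10, 10)−(11, 5)]
2. B_y = 15  [B = 2·M−A = 2·(10, 10)−(11, 5)]
   so B = (9, 15)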